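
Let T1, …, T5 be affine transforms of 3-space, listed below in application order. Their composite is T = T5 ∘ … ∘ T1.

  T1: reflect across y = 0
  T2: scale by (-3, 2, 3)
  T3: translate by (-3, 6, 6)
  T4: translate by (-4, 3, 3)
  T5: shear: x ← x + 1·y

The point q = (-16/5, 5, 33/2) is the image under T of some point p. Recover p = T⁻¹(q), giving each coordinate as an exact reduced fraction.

T1 = [1 0 0 0; 0 -1 0 0; 0 0 1 0; 0 0 0 1]
T2·T1 = [-3 0 0 0; 0 -2 0 0; 0 0 3 0; 0 0 0 1]
T3·…·T1 = [-3 0 0 -3; 0 -2 0 6; 0 0 3 6; 0 0 0 1]
T4·…·T1 = [-3 0 0 -7; 0 -2 0 9; 0 0 3 9; 0 0 0 1]
T5·…·T1 = [-3 -2 0 2; 0 -2 0 9; 0 0 3 9; 0 0 0 1]
det M = 18; M⁻¹ = [-1/3 1/3 0 -7/3; 0 -1/2 0 9/2; 0 0 1/3 -3; 0 0 0 1]
M⁻¹ · (-16/5, 5, 33/2)ᵀ = (2/5, 2, 5/2)ᵀ

p = (2/5, 2, 5/2)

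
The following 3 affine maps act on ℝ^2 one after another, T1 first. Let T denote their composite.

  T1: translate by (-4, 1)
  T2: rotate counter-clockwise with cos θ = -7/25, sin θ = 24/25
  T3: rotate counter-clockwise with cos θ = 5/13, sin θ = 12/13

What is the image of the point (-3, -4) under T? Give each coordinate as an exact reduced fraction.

T1 translate by (-4, 1): (-3, -4) → (-7, -3)
T2 rotate counter-clockwise with cos θ = -7/25, sin θ = 24/25: (-7, -3) → (121/25, -147/25)
T3 rotate counter-clockwise with cos θ = 5/13, sin θ = 12/13: (121/25, -147/25) → (2369/325, 717/325)

T(p) = (2369/325, 717/325)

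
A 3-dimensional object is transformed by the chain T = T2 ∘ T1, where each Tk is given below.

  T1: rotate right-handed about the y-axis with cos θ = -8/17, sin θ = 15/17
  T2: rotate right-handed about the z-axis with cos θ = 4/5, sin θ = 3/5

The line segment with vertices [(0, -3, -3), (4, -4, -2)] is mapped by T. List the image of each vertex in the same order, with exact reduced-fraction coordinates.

T1 rotate right-handed about the y-axis with cos θ = -8/17, sin θ = 15/17: (0, -3, -3) → (-45/17, -3, 24/17); (4, -4, -2) → (-62/17, -4, -44/17)
T2 rotate right-handed about the z-axis with cos θ = 4/5, sin θ = 3/5: (-45/17, -3, 24/17) → (-27/85, -339/85, 24/17); (-62/17, -4, -44/17) → (-44/85, -458/85, -44/17)

image vertices: (-27/85, -339/85, 24/17), (-44/85, -458/85, -44/17)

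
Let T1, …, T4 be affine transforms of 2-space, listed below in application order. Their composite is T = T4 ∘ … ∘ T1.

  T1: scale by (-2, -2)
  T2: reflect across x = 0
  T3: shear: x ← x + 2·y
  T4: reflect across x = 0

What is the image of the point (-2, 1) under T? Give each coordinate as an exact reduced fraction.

T1 scale by (-2, -2): (-2, 1) → (4, -2)
T2 reflect across x = 0: (4, -2) → (-4, -2)
T3 shear: x ← x + 2·y: (-4, -2) → (-8, -2)
T4 reflect across x = 0: (-8, -2) → (8, -2)

T(p) = (8, -2)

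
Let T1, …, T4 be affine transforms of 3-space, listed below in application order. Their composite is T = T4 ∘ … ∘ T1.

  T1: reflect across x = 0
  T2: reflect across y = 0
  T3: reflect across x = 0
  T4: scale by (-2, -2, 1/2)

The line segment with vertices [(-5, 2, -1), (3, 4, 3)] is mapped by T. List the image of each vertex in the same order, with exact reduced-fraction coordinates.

T1 reflect across x = 0: (-5, 2, -1) → (5, 2, -1); (3, 4, 3) → (-3, 4, 3)
T2 reflect across y = 0: (5, 2, -1) → (5, -2, -1); (-3, 4, 3) → (-3, -4, 3)
T3 reflect across x = 0: (5, -2, -1) → (-5, -2, -1); (-3, -4, 3) → (3, -4, 3)
T4 scale by (-2, -2, 1/2): (-5, -2, -1) → (10, 4, -1/2); (3, -4, 3) → (-6, 8, 3/2)

image vertices: (10, 4, -1/2), (-6, 8, 3/2)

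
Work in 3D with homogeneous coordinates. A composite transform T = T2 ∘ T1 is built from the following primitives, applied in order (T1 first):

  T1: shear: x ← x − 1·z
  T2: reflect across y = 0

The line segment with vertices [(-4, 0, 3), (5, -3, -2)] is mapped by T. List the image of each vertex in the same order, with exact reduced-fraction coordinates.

T1 shear: x ← x − 1·z: (-4, 0, 3) → (-7, 0, 3); (5, -3, -2) → (7, -3, -2)
T2 reflect across y = 0: (-7, 0, 3) → (-7, 0, 3); (7, -3, -2) → (7, 3, -2)

image vertices: (-7, 0, 3), (7, 3, -2)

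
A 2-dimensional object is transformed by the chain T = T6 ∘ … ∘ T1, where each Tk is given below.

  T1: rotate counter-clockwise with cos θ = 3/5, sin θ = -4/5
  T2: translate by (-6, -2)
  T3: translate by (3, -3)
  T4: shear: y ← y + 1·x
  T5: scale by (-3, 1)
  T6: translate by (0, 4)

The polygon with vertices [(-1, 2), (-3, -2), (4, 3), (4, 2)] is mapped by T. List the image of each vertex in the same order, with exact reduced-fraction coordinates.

T1 rotate counter-clockwise with cos θ = 3/5, sin θ = -4/5: (-1, 2) → (1, 2); (-3, -2) → (-17/5, 6/5); (4, 3) → (24/5, -7/5); (4, 2) → (4, -2)
T2 translate by (-6, -2): (1, 2) → (-5, 0); (-17/5, 6/5) → (-47/5, -4/5); (24/5, -7/5) → (-6/5, -17/5); (4, -2) → (-2, -4)
T3 translate by (3, -3): (-5, 0) → (-2, -3); (-47/5, -4/5) → (-32/5, -19/5); (-6/5, -17/5) → (9/5, -32/5); (-2, -4) → (1, -7)
T4 shear: y ← y + 1·x: (-2, -3) → (-2, -5); (-32/5, -19/5) → (-32/5, -51/5); (9/5, -32/5) → (9/5, -23/5); (1, -7) → (1, -6)
T5 scale by (-3, 1): (-2, -5) → (6, -5); (-32/5, -51/5) → (96/5, -51/5); (9/5, -23/5) → (-27/5, -23/5); (1, -6) → (-3, -6)
T6 translate by (0, 4): (6, -5) → (6, -1); (96/5, -51/5) → (96/5, -31/5); (-27/5, -23/5) → (-27/5, -3/5); (-3, -6) → (-3, -2)

image vertices: (6, -1), (96/5, -31/5), (-27/5, -3/5), (-3, -2)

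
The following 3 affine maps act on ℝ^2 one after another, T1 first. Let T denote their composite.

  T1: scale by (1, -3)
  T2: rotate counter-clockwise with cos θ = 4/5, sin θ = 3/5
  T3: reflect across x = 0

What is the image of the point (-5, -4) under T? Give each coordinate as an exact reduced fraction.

T1 scale by (1, -3): (-5, -4) → (-5, 12)
T2 rotate counter-clockwise with cos θ = 4/5, sin θ = 3/5: (-5, 12) → (-56/5, 33/5)
T3 reflect across x = 0: (-56/5, 33/5) → (56/5, 33/5)

T(p) = (56/5, 33/5)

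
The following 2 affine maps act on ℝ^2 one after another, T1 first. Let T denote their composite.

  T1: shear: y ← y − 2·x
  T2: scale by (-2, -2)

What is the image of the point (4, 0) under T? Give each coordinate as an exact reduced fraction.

T1 shear: y ← y − 2·x: (4, 0) → (4, -8)
T2 scale by (-2, -2): (4, -8) → (-8, 16)

T(p) = (-8, 16)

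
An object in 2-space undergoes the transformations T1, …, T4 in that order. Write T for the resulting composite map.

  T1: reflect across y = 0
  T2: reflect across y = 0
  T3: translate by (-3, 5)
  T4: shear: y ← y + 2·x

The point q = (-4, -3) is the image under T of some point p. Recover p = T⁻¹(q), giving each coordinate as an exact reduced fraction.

p = (-1, 0)

T1 = [1 0 0; 0 -1 0; 0 0 1]
T2·T1 = [1 0 0; 0 1 0; 0 0 1]
T3·…·T1 = [1 0 -3; 0 1 5; 0 0 1]
T4·…·T1 = [1 0 -3; 2 1 -1; 0 0 1]
det M = 1; M⁻¹ = [1 0 3; -2 1 -5; 0 0 1]
M⁻¹ · (-4, -3)ᵀ = (-1, 0)ᵀ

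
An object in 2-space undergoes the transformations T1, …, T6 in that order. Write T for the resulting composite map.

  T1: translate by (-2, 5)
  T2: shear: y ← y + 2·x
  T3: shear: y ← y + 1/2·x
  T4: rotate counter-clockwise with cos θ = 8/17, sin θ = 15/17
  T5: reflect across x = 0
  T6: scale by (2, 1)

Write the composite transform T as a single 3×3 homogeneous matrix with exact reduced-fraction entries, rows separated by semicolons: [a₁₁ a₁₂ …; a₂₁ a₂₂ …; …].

T1 = [1 0 -2; 0 1 5; 0 0 1]
T2·T1 = [1 0 -2; 2 1 1; 0 0 1]
T3·…·T1 = [1 0 -2; 5/2 1 0; 0 0 1]
T4·…·T1 = [-59/34 -15/17 -16/17; 35/17 8/17 -30/17; 0 0 1]
T5·…·T1 = [59/34 15/17 16/17; 35/17 8/17 -30/17; 0 0 1]
T6·…·T1 = [59/17 30/17 32/17; 35/17 8/17 -30/17; 0 0 1]

T = [59/17 30/17 32/17; 35/17 8/17 -30/17; 0 0 1]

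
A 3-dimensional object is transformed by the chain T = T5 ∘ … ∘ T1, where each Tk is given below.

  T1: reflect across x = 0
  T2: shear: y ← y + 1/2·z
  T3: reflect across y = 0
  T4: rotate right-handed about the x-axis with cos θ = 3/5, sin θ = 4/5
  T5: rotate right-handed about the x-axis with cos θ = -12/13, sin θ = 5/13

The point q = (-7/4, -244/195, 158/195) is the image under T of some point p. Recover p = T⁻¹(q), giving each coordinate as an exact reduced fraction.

p = (7/4, 0, -4/3)

T1 = [-1 0 0 0; 0 1 0 0; 0 0 1 0; 0 0 0 1]
T2·T1 = [-1 0 0 0; 0 1 1/2 0; 0 0 1 0; 0 0 0 1]
T3·…·T1 = [-1 0 0 0; 0 -1 -1/2 0; 0 0 1 0; 0 0 0 1]
T4·…·T1 = [-1 0 0 0; 0 -3/5 -11/10 0; 0 -4/5 1/5 0; 0 0 0 1]
T5·…·T1 = [-1 0 0 0; 0 56/65 61/65 0; 0 33/65 -79/130 0; 0 0 0 1]
det M = 1; M⁻¹ = [-1 0 0 0; 0 79/130 61/65 0; 0 33/65 -56/65 0; 0 0 0 1]
M⁻¹ · (-7/4, -244/195, 158/195)ᵀ = (7/4, 0, -4/3)ᵀ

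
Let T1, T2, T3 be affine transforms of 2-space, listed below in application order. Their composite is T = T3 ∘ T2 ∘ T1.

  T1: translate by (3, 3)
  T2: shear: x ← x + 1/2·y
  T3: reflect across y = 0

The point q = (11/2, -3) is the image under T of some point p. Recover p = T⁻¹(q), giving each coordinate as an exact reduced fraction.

T1 = [1 0 3; 0 1 3; 0 0 1]
T2·T1 = [1 1/2 9/2; 0 1 3; 0 0 1]
T3·…·T1 = [1 1/2 9/2; 0 -1 -3; 0 0 1]
det M = -1; M⁻¹ = [1 1/2 -3; 0 -1 -3; 0 0 1]
M⁻¹ · (11/2, -3)ᵀ = (1, 0)ᵀ

p = (1, 0)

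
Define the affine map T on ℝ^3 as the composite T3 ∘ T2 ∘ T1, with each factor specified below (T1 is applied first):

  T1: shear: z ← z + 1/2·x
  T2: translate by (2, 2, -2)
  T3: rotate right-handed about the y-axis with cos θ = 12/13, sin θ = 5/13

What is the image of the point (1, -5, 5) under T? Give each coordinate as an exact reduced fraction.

T(p) = (107/26, -3, 27/13)

T1 shear: z ← z + 1/2·x: (1, -5, 5) → (1, -5, 11/2)
T2 translate by (2, 2, -2): (1, -5, 11/2) → (3, -3, 7/2)
T3 rotate right-handed about the y-axis with cos θ = 12/13, sin θ = 5/13: (3, -3, 7/2) → (107/26, -3, 27/13)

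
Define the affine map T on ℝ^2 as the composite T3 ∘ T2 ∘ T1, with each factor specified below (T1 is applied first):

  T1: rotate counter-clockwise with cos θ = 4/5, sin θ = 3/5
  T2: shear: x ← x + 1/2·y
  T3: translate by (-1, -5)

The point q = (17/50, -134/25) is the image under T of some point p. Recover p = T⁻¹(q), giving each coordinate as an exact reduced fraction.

p = (1, -6/5)

T1 = [4/5 -3/5 0; 3/5 4/5 0; 0 0 1]
T2·T1 = [11/10 -1/5 0; 3/5 4/5 0; 0 0 1]
T3·…·T1 = [11/10 -1/5 -1; 3/5 4/5 -5; 0 0 1]
det M = 1; M⁻¹ = [4/5 1/5 9/5; -3/5 11/10 49/10; 0 0 1]
M⁻¹ · (17/50, -134/25)ᵀ = (1, -6/5)ᵀ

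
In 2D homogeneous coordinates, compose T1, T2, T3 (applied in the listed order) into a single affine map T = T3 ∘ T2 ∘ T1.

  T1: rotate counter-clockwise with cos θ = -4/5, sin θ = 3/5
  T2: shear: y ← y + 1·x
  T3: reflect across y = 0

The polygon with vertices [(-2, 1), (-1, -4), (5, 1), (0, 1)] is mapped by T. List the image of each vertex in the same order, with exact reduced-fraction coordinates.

T1 rotate counter-clockwise with cos θ = -4/5, sin θ = 3/5: (-2, 1) → (1, -2); (-1, -4) → (16/5, 13/5); (5, 1) → (-23/5, 11/5); (0, 1) → (-3/5, -4/5)
T2 shear: y ← y + 1·x: (1, -2) → (1, -1); (16/5, 13/5) → (16/5, 29/5); (-23/5, 11/5) → (-23/5, -12/5); (-3/5, -4/5) → (-3/5, -7/5)
T3 reflect across y = 0: (1, -1) → (1, 1); (16/5, 29/5) → (16/5, -29/5); (-23/5, -12/5) → (-23/5, 12/5); (-3/5, -7/5) → (-3/5, 7/5)

image vertices: (1, 1), (16/5, -29/5), (-23/5, 12/5), (-3/5, 7/5)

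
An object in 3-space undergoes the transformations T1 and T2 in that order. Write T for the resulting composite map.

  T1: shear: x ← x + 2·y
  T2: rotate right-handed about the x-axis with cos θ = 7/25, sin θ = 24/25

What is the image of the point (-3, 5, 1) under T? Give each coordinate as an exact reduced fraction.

T1 shear: x ← x + 2·y: (-3, 5, 1) → (7, 5, 1)
T2 rotate right-handed about the x-axis with cos θ = 7/25, sin θ = 24/25: (7, 5, 1) → (7, 11/25, 127/25)

T(p) = (7, 11/25, 127/25)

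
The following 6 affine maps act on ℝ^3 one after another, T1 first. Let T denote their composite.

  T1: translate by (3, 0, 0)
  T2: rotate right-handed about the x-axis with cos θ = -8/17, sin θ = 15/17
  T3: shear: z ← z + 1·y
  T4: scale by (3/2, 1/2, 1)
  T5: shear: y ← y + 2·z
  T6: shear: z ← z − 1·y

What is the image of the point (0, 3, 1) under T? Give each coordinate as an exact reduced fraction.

T(p) = (9/2, -47/34, 43/34)

T1 translate by (3, 0, 0): (0, 3, 1) → (3, 3, 1)
T2 rotate right-handed about the x-axis with cos θ = -8/17, sin θ = 15/17: (3, 3, 1) → (3, -39/17, 37/17)
T3 shear: z ← z + 1·y: (3, -39/17, 37/17) → (3, -39/17, -2/17)
T4 scale by (3/2, 1/2, 1): (3, -39/17, -2/17) → (9/2, -39/34, -2/17)
T5 shear: y ← y + 2·z: (9/2, -39/34, -2/17) → (9/2, -47/34, -2/17)
T6 shear: z ← z − 1·y: (9/2, -47/34, -2/17) → (9/2, -47/34, 43/34)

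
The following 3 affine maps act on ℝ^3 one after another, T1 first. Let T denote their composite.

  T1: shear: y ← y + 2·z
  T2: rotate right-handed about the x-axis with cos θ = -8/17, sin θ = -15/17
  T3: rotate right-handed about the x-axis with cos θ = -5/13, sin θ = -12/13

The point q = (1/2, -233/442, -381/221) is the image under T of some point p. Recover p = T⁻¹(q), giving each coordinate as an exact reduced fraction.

T1 = [1 0 0 0; 0 1 2 0; 0 0 1 0; 0 0 0 1]
T2·T1 = [1 0 0 0; 0 -8/17 -1/17 0; 0 -15/17 -38/17 0; 0 0 0 1]
T3·…·T1 = [1 0 0 0; 0 -140/221 -451/221 0; 0 171/221 202/221 0; 0 0 0 1]
det M = 1; M⁻¹ = [1 0 0 0; 0 202/221 451/221 0; 0 -171/221 -140/221 0; 0 0 0 1]
M⁻¹ · (1/2, -233/442, -381/221)ᵀ = (1/2, -4, 3/2)ᵀ

p = (1/2, -4, 3/2)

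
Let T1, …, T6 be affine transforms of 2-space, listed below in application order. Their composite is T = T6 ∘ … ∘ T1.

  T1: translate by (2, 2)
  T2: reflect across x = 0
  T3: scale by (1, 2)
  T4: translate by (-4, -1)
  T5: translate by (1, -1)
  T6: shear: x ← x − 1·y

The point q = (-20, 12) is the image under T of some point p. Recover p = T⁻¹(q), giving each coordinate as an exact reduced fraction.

p = (3, 5)

T1 = [1 0 2; 0 1 2; 0 0 1]
T2·T1 = [-1 0 -2; 0 1 2; 0 0 1]
T3·…·T1 = [-1 0 -2; 0 2 4; 0 0 1]
T4·…·T1 = [-1 0 -6; 0 2 3; 0 0 1]
T5·…·T1 = [-1 0 -5; 0 2 2; 0 0 1]
T6·…·T1 = [-1 -2 -7; 0 2 2; 0 0 1]
det M = -2; M⁻¹ = [-1 -1 -5; 0 1/2 -1; 0 0 1]
M⁻¹ · (-20, 12)ᵀ = (3, 5)ᵀ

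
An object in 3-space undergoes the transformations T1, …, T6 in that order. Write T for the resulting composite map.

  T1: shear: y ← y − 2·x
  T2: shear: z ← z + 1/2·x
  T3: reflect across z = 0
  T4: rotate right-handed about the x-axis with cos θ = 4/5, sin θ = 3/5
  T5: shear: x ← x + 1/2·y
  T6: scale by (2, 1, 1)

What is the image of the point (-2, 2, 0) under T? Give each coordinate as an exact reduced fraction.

T1 shear: y ← y − 2·x: (-2, 2, 0) → (-2, 6, 0)
T2 shear: z ← z + 1/2·x: (-2, 6, 0) → (-2, 6, -1)
T3 reflect across z = 0: (-2, 6, -1) → (-2, 6, 1)
T4 rotate right-handed about the x-axis with cos θ = 4/5, sin θ = 3/5: (-2, 6, 1) → (-2, 21/5, 22/5)
T5 shear: x ← x + 1/2·y: (-2, 21/5, 22/5) → (1/10, 21/5, 22/5)
T6 scale by (2, 1, 1): (1/10, 21/5, 22/5) → (1/5, 21/5, 22/5)

T(p) = (1/5, 21/5, 22/5)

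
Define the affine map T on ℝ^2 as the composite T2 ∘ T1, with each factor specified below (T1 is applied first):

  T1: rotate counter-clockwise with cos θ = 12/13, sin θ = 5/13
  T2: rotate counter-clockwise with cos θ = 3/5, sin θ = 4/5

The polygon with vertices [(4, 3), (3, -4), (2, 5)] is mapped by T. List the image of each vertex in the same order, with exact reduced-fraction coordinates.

image vertices: (-25/13, 60/13), (60/13, 25/13), (-283/65, 206/65)

T1 rotate counter-clockwise with cos θ = 12/13, sin θ = 5/13: (4, 3) → (33/13, 56/13); (3, -4) → (56/13, -33/13); (2, 5) → (-1/13, 70/13)
T2 rotate counter-clockwise with cos θ = 3/5, sin θ = 4/5: (33/13, 56/13) → (-25/13, 60/13); (56/13, -33/13) → (60/13, 25/13); (-1/13, 70/13) → (-283/65, 206/65)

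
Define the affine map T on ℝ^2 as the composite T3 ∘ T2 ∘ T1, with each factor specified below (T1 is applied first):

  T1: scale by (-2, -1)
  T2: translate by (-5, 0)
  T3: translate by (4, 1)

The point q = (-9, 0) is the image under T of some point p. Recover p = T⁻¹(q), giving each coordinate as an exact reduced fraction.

p = (4, 1)

T1 = [-2 0 0; 0 -1 0; 0 0 1]
T2·T1 = [-2 0 -5; 0 -1 0; 0 0 1]
T3·…·T1 = [-2 0 -1; 0 -1 1; 0 0 1]
det M = 2; M⁻¹ = [-1/2 0 -1/2; 0 -1 1; 0 0 1]
M⁻¹ · (-9, 0)ᵀ = (4, 1)ᵀ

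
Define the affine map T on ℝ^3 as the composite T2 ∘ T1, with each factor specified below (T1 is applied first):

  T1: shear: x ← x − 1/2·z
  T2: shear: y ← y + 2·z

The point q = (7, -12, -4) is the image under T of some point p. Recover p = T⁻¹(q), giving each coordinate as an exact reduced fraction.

p = (5, -4, -4)

T1 = [1 0 -1/2 0; 0 1 0 0; 0 0 1 0; 0 0 0 1]
T2·T1 = [1 0 -1/2 0; 0 1 2 0; 0 0 1 0; 0 0 0 1]
det M = 1; M⁻¹ = [1 0 1/2 0; 0 1 -2 0; 0 0 1 0; 0 0 0 1]
M⁻¹ · (7, -12, -4)ᵀ = (5, -4, -4)ᵀ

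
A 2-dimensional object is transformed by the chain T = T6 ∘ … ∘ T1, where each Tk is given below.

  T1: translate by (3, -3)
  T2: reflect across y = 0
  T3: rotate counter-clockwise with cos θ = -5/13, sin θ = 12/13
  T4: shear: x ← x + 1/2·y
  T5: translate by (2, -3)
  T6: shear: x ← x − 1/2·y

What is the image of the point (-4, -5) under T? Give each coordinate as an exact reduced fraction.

T(p) = (-7/2, -7)

T1 translate by (3, -3): (-4, -5) → (-1, -8)
T2 reflect across y = 0: (-1, -8) → (-1, 8)
T3 rotate counter-clockwise with cos θ = -5/13, sin θ = 12/13: (-1, 8) → (-7, -4)
T4 shear: x ← x + 1/2·y: (-7, -4) → (-9, -4)
T5 translate by (2, -3): (-9, -4) → (-7, -7)
T6 shear: x ← x − 1/2·y: (-7, -7) → (-7/2, -7)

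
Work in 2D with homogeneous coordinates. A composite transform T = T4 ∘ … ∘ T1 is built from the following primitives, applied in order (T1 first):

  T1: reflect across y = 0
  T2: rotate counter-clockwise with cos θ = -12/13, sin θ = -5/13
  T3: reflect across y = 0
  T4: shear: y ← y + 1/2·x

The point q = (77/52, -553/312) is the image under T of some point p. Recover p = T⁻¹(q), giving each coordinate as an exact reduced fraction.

T1 = [1 0 0; 0 -1 0; 0 0 1]
T2·T1 = [-12/13 -5/13 0; -5/13 12/13 0; 0 0 1]
T3·…·T1 = [-12/13 -5/13 0; 5/13 -12/13 0; 0 0 1]
T4·…·T1 = [-12/13 -5/13 0; -1/13 -29/26 0; 0 0 1]
det M = 1; M⁻¹ = [-29/26 5/13 0; 1/13 -12/13 0; 0 0 1]
M⁻¹ · (77/52, -553/312)ᵀ = (-7/3, 7/4)ᵀ

p = (-7/3, 7/4)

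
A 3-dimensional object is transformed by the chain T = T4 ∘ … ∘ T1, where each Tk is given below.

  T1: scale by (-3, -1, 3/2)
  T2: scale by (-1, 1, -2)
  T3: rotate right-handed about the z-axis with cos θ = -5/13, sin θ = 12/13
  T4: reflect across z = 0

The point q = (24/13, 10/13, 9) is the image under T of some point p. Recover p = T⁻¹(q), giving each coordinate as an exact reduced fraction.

T1 = [-3 0 0 0; 0 -1 0 0; 0 0 3/2 0; 0 0 0 1]
T2·T1 = [3 0 0 0; 0 -1 0 0; 0 0 -3 0; 0 0 0 1]
T3·…·T1 = [-15/13 12/13 0 0; 36/13 5/13 0 0; 0 0 -3 0; 0 0 0 1]
T4·…·T1 = [-15/13 12/13 0 0; 36/13 5/13 0 0; 0 0 3 0; 0 0 0 1]
det M = -9; M⁻¹ = [-5/39 4/13 0 0; 12/13 5/13 0 0; 0 0 1/3 0; 0 0 0 1]
M⁻¹ · (24/13, 10/13, 9)ᵀ = (0, 2, 3)ᵀ

p = (0, 2, 3)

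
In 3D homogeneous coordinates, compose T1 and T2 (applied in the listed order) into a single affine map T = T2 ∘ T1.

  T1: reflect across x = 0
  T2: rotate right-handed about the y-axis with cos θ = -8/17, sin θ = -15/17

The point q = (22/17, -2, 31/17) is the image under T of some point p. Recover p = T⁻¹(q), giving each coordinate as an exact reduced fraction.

p = (-1, -2, -2)

T1 = [-1 0 0 0; 0 1 0 0; 0 0 1 0; 0 0 0 1]
T2·T1 = [8/17 0 -15/17 0; 0 1 0 0; -15/17 0 -8/17 0; 0 0 0 1]
det M = -1; M⁻¹ = [8/17 0 -15/17 0; 0 1 0 0; -15/17 0 -8/17 0; 0 0 0 1]
M⁻¹ · (22/17, -2, 31/17)ᵀ = (-1, -2, -2)ᵀ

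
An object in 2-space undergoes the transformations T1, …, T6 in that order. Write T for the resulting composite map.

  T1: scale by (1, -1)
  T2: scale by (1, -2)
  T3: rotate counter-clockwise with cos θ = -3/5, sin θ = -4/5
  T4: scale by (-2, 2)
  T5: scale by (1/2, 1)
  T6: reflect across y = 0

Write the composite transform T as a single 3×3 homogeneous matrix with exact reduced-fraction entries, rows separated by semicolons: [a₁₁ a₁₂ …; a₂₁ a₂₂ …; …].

T = [3/5 -8/5 0; 8/5 12/5 0; 0 0 1]

T1 = [1 0 0; 0 -1 0; 0 0 1]
T2·T1 = [1 0 0; 0 2 0; 0 0 1]
T3·…·T1 = [-3/5 8/5 0; -4/5 -6/5 0; 0 0 1]
T4·…·T1 = [6/5 -16/5 0; -8/5 -12/5 0; 0 0 1]
T5·…·T1 = [3/5 -8/5 0; -8/5 -12/5 0; 0 0 1]
T6·…·T1 = [3/5 -8/5 0; 8/5 12/5 0; 0 0 1]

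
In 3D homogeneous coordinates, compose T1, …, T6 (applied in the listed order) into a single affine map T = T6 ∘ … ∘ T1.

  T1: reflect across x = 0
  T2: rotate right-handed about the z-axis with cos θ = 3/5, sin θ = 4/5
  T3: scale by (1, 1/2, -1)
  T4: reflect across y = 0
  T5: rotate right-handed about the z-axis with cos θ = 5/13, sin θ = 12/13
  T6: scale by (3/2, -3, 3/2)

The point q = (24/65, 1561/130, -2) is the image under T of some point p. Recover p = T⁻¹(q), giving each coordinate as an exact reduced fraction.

T1 = [-1 0 0 0; 0 1 0 0; 0 0 1 0; 0 0 0 1]
T2·T1 = [-3/5 -4/5 0 0; -4/5 3/5 0 0; 0 0 1 0; 0 0 0 1]
T3·…·T1 = [-3/5 -4/5 0 0; -2/5 3/10 0 0; 0 0 -1 0; 0 0 0 1]
T4·…·T1 = [-3/5 -4/5 0 0; 2/5 -3/10 0 0; 0 0 -1 0; 0 0 0 1]
T5·…·T1 = [-3/5 -2/65 0 0; -2/5 -111/130 0 0; 0 0 -1 0; 0 0 0 1]
T6·…·T1 = [-9/10 -3/65 0 0; 6/5 333/130 0 0; 0 0 -3/2 0; 0 0 0 1]
det M = 27/8; M⁻¹ = [-74/65 -4/195 0 0; 8/15 2/5 0 0; 0 0 -2/3 0; 0 0 0 1]
M⁻¹ · (24/65, 1561/130, -2)ᵀ = (-2/3, 5, 4/3)ᵀ

p = (-2/3, 5, 4/3)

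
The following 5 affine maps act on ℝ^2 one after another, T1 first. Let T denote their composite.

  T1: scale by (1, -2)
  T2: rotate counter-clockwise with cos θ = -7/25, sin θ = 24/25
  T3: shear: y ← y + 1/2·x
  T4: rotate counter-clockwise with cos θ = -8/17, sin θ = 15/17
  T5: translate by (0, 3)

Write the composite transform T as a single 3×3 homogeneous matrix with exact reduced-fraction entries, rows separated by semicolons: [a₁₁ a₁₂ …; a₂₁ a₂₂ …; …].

T1 = [1 0 0; 0 -2 0; 0 0 1]
T2·T1 = [-7/25 48/25 0; 24/25 14/25 0; 0 0 1]
T3·…·T1 = [-7/25 48/25 0; 41/50 38/25 0; 0 0 1]
T4·…·T1 = [-503/850 -954/425 0; -269/425 416/425 0; 0 0 1]
T5·…·T1 = [-503/850 -954/425 0; -269/425 416/425 3; 0 0 1]

T = [-503/850 -954/425 0; -269/425 416/425 3; 0 0 1]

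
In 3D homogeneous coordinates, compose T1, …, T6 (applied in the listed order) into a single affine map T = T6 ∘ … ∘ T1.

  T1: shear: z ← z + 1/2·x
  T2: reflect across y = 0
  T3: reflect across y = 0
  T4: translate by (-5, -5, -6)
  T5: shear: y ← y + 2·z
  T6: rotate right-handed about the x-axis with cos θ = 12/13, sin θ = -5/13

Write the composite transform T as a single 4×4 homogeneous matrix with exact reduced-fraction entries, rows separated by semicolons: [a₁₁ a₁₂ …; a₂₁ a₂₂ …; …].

T = [1 0 0 -5; 29/26 12/13 29/13 -18; 1/13 -5/13 2/13 1; 0 0 0 1]

T1 = [1 0 0 0; 0 1 0 0; 1/2 0 1 0; 0 0 0 1]
T2·T1 = [1 0 0 0; 0 -1 0 0; 1/2 0 1 0; 0 0 0 1]
T3·…·T1 = [1 0 0 0; 0 1 0 0; 1/2 0 1 0; 0 0 0 1]
T4·…·T1 = [1 0 0 -5; 0 1 0 -5; 1/2 0 1 -6; 0 0 0 1]
T5·…·T1 = [1 0 0 -5; 1 1 2 -17; 1/2 0 1 -6; 0 0 0 1]
T6·…·T1 = [1 0 0 -5; 29/26 12/13 29/13 -18; 1/13 -5/13 2/13 1; 0 0 0 1]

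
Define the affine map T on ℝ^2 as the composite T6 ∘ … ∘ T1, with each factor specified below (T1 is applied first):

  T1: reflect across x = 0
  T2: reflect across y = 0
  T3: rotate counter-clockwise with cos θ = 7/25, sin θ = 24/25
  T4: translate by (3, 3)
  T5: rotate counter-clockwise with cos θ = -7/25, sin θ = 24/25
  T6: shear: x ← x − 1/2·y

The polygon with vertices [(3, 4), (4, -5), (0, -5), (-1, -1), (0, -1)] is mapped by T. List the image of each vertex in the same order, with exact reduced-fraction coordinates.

image vertices: (-187/50, 151/25), (44/25, -74/25), (-56/25, -74/25), (-131/25, 26/25), (-106/25, 26/25)

T1 reflect across x = 0: (3, 4) → (-3, 4); (4, -5) → (-4, -5); (0, -5) → (0, -5); (-1, -1) → (1, -1); (0, -1) → (0, -1)
T2 reflect across y = 0: (-3, 4) → (-3, -4); (-4, -5) → (-4, 5); (0, -5) → (0, 5); (1, -1) → (1, 1); (0, -1) → (0, 1)
T3 rotate counter-clockwise with cos θ = 7/25, sin θ = 24/25: (-3, -4) → (3, -4); (-4, 5) → (-148/25, -61/25); (0, 5) → (-24/5, 7/5); (1, 1) → (-17/25, 31/25); (0, 1) → (-24/25, 7/25)
T4 translate by (3, 3): (3, -4) → (6, -1); (-148/25, -61/25) → (-73/25, 14/25); (-24/5, 7/5) → (-9/5, 22/5); (-17/25, 31/25) → (58/25, 106/25); (-24/25, 7/25) → (51/25, 82/25)
T5 rotate counter-clockwise with cos θ = -7/25, sin θ = 24/25: (6, -1) → (-18/25, 151/25); (-73/25, 14/25) → (7/25, -74/25); (-9/5, 22/5) → (-93/25, -74/25); (58/25, 106/25) → (-118/25, 26/25); (51/25, 82/25) → (-93/25, 26/25)
T6 shear: x ← x − 1/2·y: (-18/25, 151/25) → (-187/50, 151/25); (7/25, -74/25) → (44/25, -74/25); (-93/25, -74/25) → (-56/25, -74/25); (-118/25, 26/25) → (-131/25, 26/25); (-93/25, 26/25) → (-106/25, 26/25)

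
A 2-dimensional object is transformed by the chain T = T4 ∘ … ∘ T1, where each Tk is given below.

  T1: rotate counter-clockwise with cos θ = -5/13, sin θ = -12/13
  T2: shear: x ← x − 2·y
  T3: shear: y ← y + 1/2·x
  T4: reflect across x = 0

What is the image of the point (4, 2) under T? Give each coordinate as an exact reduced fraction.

T(p) = (-120/13, 2/13)

T1 rotate counter-clockwise with cos θ = -5/13, sin θ = -12/13: (4, 2) → (4/13, -58/13)
T2 shear: x ← x − 2·y: (4/13, -58/13) → (120/13, -58/13)
T3 shear: y ← y + 1/2·x: (120/13, -58/13) → (120/13, 2/13)
T4 reflect across x = 0: (120/13, 2/13) → (-120/13, 2/13)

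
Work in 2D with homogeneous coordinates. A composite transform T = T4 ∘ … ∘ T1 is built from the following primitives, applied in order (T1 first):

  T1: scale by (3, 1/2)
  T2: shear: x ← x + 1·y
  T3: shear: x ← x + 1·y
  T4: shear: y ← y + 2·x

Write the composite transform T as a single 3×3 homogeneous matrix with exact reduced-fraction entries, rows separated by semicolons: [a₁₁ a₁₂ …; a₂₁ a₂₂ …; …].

T1 = [3 0 0; 0 1/2 0; 0 0 1]
T2·T1 = [3 1/2 0; 0 1/2 0; 0 0 1]
T3·…·T1 = [3 1 0; 0 1/2 0; 0 0 1]
T4·…·T1 = [3 1 0; 6 5/2 0; 0 0 1]

T = [3 1 0; 6 5/2 0; 0 0 1]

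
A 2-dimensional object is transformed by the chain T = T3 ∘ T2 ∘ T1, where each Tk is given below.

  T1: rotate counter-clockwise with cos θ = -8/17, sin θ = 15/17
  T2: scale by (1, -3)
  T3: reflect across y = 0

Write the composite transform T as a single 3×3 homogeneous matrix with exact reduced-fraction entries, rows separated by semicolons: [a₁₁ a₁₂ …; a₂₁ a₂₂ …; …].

T1 = [-8/17 -15/17 0; 15/17 -8/17 0; 0 0 1]
T2·T1 = [-8/17 -15/17 0; -45/17 24/17 0; 0 0 1]
T3·…·T1 = [-8/17 -15/17 0; 45/17 -24/17 0; 0 0 1]

T = [-8/17 -15/17 0; 45/17 -24/17 0; 0 0 1]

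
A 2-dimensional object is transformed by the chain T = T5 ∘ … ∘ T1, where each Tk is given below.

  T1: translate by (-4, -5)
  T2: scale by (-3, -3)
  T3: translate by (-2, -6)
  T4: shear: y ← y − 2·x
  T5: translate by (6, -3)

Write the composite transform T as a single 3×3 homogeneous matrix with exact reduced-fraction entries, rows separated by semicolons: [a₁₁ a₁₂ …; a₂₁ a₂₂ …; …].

T = [-3 0 16; 6 -3 -14; 0 0 1]

T1 = [1 0 -4; 0 1 -5; 0 0 1]
T2·T1 = [-3 0 12; 0 -3 15; 0 0 1]
T3·…·T1 = [-3 0 10; 0 -3 9; 0 0 1]
T4·…·T1 = [-3 0 10; 6 -3 -11; 0 0 1]
T5·…·T1 = [-3 0 16; 6 -3 -14; 0 0 1]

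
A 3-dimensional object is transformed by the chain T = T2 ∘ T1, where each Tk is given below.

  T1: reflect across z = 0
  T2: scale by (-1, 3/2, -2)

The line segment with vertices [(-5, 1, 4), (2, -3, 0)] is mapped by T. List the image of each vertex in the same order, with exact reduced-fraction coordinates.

T1 reflect across z = 0: (-5, 1, 4) → (-5, 1, -4); (2, -3, 0) → (2, -3, 0)
T2 scale by (-1, 3/2, -2): (-5, 1, -4) → (5, 3/2, 8); (2, -3, 0) → (-2, -9/2, 0)

image vertices: (5, 3/2, 8), (-2, -9/2, 0)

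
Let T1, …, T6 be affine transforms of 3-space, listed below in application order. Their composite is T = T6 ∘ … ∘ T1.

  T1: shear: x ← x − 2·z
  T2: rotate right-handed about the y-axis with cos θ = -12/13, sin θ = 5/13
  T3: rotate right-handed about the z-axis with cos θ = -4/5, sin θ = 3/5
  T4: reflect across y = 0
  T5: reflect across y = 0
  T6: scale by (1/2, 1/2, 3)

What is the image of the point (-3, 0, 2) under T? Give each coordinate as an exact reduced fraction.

T(p) = (-188/65, 141/65, 33/13)

T1 shear: x ← x − 2·z: (-3, 0, 2) → (-7, 0, 2)
T2 rotate right-handed about the y-axis with cos θ = -12/13, sin θ = 5/13: (-7, 0, 2) → (94/13, 0, 11/13)
T3 rotate right-handed about the z-axis with cos θ = -4/5, sin θ = 3/5: (94/13, 0, 11/13) → (-376/65, 282/65, 11/13)
T4 reflect across y = 0: (-376/65, 282/65, 11/13) → (-376/65, -282/65, 11/13)
T5 reflect across y = 0: (-376/65, -282/65, 11/13) → (-376/65, 282/65, 11/13)
T6 scale by (1/2, 1/2, 3): (-376/65, 282/65, 11/13) → (-188/65, 141/65, 33/13)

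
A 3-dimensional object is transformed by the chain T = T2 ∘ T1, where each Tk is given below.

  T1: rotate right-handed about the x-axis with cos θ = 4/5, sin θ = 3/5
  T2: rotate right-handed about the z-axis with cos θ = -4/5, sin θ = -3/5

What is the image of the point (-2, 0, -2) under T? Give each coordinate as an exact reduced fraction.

T1 rotate right-handed about the x-axis with cos θ = 4/5, sin θ = 3/5: (-2, 0, -2) → (-2, 6/5, -8/5)
T2 rotate right-handed about the z-axis with cos θ = -4/5, sin θ = -3/5: (-2, 6/5, -8/5) → (58/25, 6/25, -8/5)

T(p) = (58/25, 6/25, -8/5)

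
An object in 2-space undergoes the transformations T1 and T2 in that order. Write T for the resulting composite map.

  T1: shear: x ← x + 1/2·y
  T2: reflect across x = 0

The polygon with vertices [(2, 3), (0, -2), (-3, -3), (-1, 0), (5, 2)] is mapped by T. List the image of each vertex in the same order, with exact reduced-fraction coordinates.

T1 shear: x ← x + 1/2·y: (2, 3) → (7/2, 3); (0, -2) → (-1, -2); (-3, -3) → (-9/2, -3); (-1, 0) → (-1, 0); (5, 2) → (6, 2)
T2 reflect across x = 0: (7/2, 3) → (-7/2, 3); (-1, -2) → (1, -2); (-9/2, -3) → (9/2, -3); (-1, 0) → (1, 0); (6, 2) → (-6, 2)

image vertices: (-7/2, 3), (1, -2), (9/2, -3), (1, 0), (-6, 2)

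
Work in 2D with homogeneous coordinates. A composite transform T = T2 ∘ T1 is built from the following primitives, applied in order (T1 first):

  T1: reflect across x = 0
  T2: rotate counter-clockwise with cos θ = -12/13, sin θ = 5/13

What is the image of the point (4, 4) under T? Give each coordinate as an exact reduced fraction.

T(p) = (28/13, -68/13)

T1 reflect across x = 0: (4, 4) → (-4, 4)
T2 rotate counter-clockwise with cos θ = -12/13, sin θ = 5/13: (-4, 4) → (28/13, -68/13)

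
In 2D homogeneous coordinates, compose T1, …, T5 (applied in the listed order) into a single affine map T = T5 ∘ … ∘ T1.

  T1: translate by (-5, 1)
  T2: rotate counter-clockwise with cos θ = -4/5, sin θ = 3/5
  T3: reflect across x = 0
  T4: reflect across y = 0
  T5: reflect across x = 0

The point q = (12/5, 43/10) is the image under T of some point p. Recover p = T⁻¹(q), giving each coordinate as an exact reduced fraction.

p = (1/2, 1)

T1 = [1 0 -5; 0 1 1; 0 0 1]
T2·T1 = [-4/5 -3/5 17/5; 3/5 -4/5 -19/5; 0 0 1]
T3·…·T1 = [4/5 3/5 -17/5; 3/5 -4/5 -19/5; 0 0 1]
T4·…·T1 = [4/5 3/5 -17/5; -3/5 4/5 19/5; 0 0 1]
T5·…·T1 = [-4/5 -3/5 17/5; -3/5 4/5 19/5; 0 0 1]
det M = -1; M⁻¹ = [-4/5 -3/5 5; -3/5 4/5 -1; 0 0 1]
M⁻¹ · (12/5, 43/10)ᵀ = (1/2, 1)ᵀ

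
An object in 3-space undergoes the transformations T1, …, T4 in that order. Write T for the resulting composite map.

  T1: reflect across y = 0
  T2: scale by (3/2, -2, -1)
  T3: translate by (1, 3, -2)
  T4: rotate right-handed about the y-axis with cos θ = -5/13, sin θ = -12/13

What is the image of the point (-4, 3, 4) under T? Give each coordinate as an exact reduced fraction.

T1 reflect across y = 0: (-4, 3, 4) → (-4, -3, 4)
T2 scale by (3/2, -2, -1): (-4, -3, 4) → (-6, 6, -4)
T3 translate by (1, 3, -2): (-6, 6, -4) → (-5, 9, -6)
T4 rotate right-handed about the y-axis with cos θ = -5/13, sin θ = -12/13: (-5, 9, -6) → (97/13, 9, -30/13)

T(p) = (97/13, 9, -30/13)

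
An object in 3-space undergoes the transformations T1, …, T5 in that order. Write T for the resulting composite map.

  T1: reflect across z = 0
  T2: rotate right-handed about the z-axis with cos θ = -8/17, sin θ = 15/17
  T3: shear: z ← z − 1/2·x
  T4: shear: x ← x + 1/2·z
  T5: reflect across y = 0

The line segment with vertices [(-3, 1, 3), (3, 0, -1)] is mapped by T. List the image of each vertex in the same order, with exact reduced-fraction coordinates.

image vertices: (-75/68, 53/17, -111/34), (-19/34, -45/17, 29/17)

T1 reflect across z = 0: (-3, 1, 3) → (-3, 1, -3); (3, 0, -1) → (3, 0, 1)
T2 rotate right-handed about the z-axis with cos θ = -8/17, sin θ = 15/17: (-3, 1, -3) → (9/17, -53/17, -3); (3, 0, 1) → (-24/17, 45/17, 1)
T3 shear: z ← z − 1/2·x: (9/17, -53/17, -3) → (9/17, -53/17, -111/34); (-24/17, 45/17, 1) → (-24/17, 45/17, 29/17)
T4 shear: x ← x + 1/2·z: (9/17, -53/17, -111/34) → (-75/68, -53/17, -111/34); (-24/17, 45/17, 29/17) → (-19/34, 45/17, 29/17)
T5 reflect across y = 0: (-75/68, -53/17, -111/34) → (-75/68, 53/17, -111/34); (-19/34, 45/17, 29/17) → (-19/34, -45/17, 29/17)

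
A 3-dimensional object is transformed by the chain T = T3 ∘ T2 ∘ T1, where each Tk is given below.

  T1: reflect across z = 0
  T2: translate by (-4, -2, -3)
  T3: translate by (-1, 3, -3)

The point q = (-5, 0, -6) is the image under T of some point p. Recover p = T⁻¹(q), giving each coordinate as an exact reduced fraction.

T1 = [1 0 0 0; 0 1 0 0; 0 0 -1 0; 0 0 0 1]
T2·T1 = [1 0 0 -4; 0 1 0 -2; 0 0 -1 -3; 0 0 0 1]
T3·…·T1 = [1 0 0 -5; 0 1 0 1; 0 0 -1 -6; 0 0 0 1]
det M = -1; M⁻¹ = [1 0 0 5; 0 1 0 -1; 0 0 -1 -6; 0 0 0 1]
M⁻¹ · (-5, 0, -6)ᵀ = (0, -1, 0)ᵀ

p = (0, -1, 0)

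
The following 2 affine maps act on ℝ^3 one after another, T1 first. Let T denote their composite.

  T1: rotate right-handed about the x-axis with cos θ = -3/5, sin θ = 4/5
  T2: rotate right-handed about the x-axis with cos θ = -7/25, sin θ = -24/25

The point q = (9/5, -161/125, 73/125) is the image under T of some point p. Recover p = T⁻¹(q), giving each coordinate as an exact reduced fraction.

T1 = [1 0 0 0; 0 -3/5 -4/5 0; 0 4/5 -3/5 0; 0 0 0 1]
T2·T1 = [1 0 0 0; 0 117/125 -44/125 0; 0 44/125 117/125 0; 0 0 0 1]
det M = 1; M⁻¹ = [1 0 0 0; 0 117/125 44/125 0; 0 -44/125 117/125 0; 0 0 0 1]
M⁻¹ · (9/5, -161/125, 73/125)ᵀ = (9/5, -1, 1)ᵀ

p = (9/5, -1, 1)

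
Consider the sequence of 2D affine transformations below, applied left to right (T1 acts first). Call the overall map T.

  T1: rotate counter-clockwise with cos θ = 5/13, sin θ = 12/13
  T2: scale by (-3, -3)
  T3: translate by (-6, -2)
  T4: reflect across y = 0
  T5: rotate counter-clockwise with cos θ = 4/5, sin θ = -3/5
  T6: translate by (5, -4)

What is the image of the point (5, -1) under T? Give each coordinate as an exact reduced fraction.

T(p) = (142/65, 1071/65)

T1 rotate counter-clockwise with cos θ = 5/13, sin θ = 12/13: (5, -1) → (37/13, 55/13)
T2 scale by (-3, -3): (37/13, 55/13) → (-111/13, -165/13)
T3 translate by (-6, -2): (-111/13, -165/13) → (-189/13, -191/13)
T4 reflect across y = 0: (-189/13, -191/13) → (-189/13, 191/13)
T5 rotate counter-clockwise with cos θ = 4/5, sin θ = -3/5: (-189/13, 191/13) → (-183/65, 1331/65)
T6 translate by (5, -4): (-183/65, 1331/65) → (142/65, 1071/65)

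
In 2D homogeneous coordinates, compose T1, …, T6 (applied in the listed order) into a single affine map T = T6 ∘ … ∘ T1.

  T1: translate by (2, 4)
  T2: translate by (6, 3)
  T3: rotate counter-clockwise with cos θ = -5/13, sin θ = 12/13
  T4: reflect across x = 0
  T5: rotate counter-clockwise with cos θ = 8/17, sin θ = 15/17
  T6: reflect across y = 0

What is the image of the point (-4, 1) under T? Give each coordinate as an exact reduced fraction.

T(p) = (808/221, -1804/221)

T1 translate by (2, 4): (-4, 1) → (-2, 5)
T2 translate by (6, 3): (-2, 5) → (4, 8)
T3 rotate counter-clockwise with cos θ = -5/13, sin θ = 12/13: (4, 8) → (-116/13, 8/13)
T4 reflect across x = 0: (-116/13, 8/13) → (116/13, 8/13)
T5 rotate counter-clockwise with cos θ = 8/17, sin θ = 15/17: (116/13, 8/13) → (808/221, 1804/221)
T6 reflect across y = 0: (808/221, 1804/221) → (808/221, -1804/221)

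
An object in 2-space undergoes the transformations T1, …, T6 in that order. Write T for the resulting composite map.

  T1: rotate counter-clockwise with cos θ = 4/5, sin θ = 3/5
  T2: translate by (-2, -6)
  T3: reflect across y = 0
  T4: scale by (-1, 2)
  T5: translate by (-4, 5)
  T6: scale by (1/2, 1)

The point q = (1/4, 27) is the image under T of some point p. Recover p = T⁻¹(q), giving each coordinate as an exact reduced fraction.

p = (-5, -5/2)

T1 = [4/5 -3/5 0; 3/5 4/5 0; 0 0 1]
T2·T1 = [4/5 -3/5 -2; 3/5 4/5 -6; 0 0 1]
T3·…·T1 = [4/5 -3/5 -2; -3/5 -4/5 6; 0 0 1]
T4·…·T1 = [-4/5 3/5 2; -6/5 -8/5 12; 0 0 1]
T5·…·T1 = [-4/5 3/5 -2; -6/5 -8/5 17; 0 0 1]
T6·…·T1 = [-2/5 3/10 -1; -6/5 -8/5 17; 0 0 1]
det M = 1; M⁻¹ = [-8/5 -3/10 7/2; 6/5 -2/5 8; 0 0 1]
M⁻¹ · (1/4, 27)ᵀ = (-5, -5/2)ᵀ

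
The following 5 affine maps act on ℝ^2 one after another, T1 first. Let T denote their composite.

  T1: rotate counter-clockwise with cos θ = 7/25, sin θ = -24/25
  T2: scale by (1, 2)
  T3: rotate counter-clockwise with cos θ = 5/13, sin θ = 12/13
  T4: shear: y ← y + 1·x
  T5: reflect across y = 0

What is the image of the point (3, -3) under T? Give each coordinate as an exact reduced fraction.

T(p) = (1977/325, -87/65)

T1 rotate counter-clockwise with cos θ = 7/25, sin θ = -24/25: (3, -3) → (-51/25, -93/25)
T2 scale by (1, 2): (-51/25, -93/25) → (-51/25, -186/25)
T3 rotate counter-clockwise with cos θ = 5/13, sin θ = 12/13: (-51/25, -186/25) → (1977/325, -1542/325)
T4 shear: y ← y + 1·x: (1977/325, -1542/325) → (1977/325, 87/65)
T5 reflect across y = 0: (1977/325, 87/65) → (1977/325, -87/65)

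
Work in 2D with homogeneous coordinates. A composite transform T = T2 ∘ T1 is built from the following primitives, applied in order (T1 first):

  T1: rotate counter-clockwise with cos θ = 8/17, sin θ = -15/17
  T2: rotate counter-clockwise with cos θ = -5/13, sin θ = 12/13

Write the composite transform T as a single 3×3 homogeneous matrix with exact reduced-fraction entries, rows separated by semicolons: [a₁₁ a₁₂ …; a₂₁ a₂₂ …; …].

T = [140/221 -171/221 0; 171/221 140/221 0; 0 0 1]

T1 = [8/17 15/17 0; -15/17 8/17 0; 0 0 1]
T2·T1 = [140/221 -171/221 0; 171/221 140/221 0; 0 0 1]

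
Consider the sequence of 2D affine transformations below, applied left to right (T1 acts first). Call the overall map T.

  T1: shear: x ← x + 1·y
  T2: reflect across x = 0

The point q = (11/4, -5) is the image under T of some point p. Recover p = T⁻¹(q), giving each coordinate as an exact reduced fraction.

p = (9/4, -5)

T1 = [1 1 0; 0 1 0; 0 0 1]
T2·T1 = [-1 -1 0; 0 1 0; 0 0 1]
det M = -1; M⁻¹ = [-1 -1 0; 0 1 0; 0 0 1]
M⁻¹ · (11/4, -5)ᵀ = (9/4, -5)ᵀ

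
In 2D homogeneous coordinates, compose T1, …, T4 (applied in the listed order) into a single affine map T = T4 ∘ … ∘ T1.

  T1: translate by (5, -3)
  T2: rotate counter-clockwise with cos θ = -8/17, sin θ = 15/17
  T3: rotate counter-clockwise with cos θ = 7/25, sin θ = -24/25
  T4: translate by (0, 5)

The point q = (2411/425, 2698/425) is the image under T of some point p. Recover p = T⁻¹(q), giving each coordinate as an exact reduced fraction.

T1 = [1 0 5; 0 1 -3; 0 0 1]
T2·T1 = [-8/17 -15/17 5/17; 15/17 -8/17 99/17; 0 0 1]
T3·…·T1 = [304/425 -297/425 2411/425; 297/425 304/425 573/425; 0 0 1]
T4·…·T1 = [304/425 -297/425 2411/425; 297/425 304/425 2698/425; 0 0 1]
det M = 1; M⁻¹ = [304/425 297/425 -722/85; -297/425 304/425 -49/85; 0 0 1]
M⁻¹ · (2411/425, 2698/425)ᵀ = (0, 0)ᵀ

p = (0, 0)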